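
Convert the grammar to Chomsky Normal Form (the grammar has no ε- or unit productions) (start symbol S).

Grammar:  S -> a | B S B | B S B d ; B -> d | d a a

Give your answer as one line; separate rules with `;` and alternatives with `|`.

Introduce a nonterminal for each terminal appearing in a rule of length ≥ 2: X1 → d, X2 → a.
Binarize each right-hand side of length ≥ 3 by chaining fresh nonterminals (Y1, Y2, …): affected rules were S → B S B; S → B S B X1; B → X1 X2 X2.

S -> a | B Y1 | B Y2; B -> d | X1 Y4; X1 -> d; X2 -> a; Y1 -> S B; Y2 -> S Y3; Y3 -> B X1; Y4 -> X2 X2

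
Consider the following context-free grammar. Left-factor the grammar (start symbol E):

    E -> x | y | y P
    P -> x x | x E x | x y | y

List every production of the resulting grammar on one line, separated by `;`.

E has alternatives sharing prefix 'y': factor to E → y E' with E' → ε | P.
P has alternatives sharing prefix 'x': factor to P → x P' with P' → x | E x | y.

E -> x | y E'; P -> y | x P'; E' -> epsilon | P; P' -> x | E x | y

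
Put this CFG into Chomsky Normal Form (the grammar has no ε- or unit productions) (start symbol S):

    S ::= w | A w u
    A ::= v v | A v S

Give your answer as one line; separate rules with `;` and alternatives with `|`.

Introduce a nonterminal for each terminal appearing in a rule of length ≥ 2: X1 → w, X2 → u, X3 → v.
Binarize each right-hand side of length ≥ 3 by chaining fresh nonterminals (Y1, Y2, …): affected rules were S → A X1 X2; A → A X3 S.

S ::= w | A Y1; A ::= X3 X3 | A Y2; X1 ::= w; X2 ::= u; X3 ::= v; Y1 ::= X1 X2; Y2 ::= X3 S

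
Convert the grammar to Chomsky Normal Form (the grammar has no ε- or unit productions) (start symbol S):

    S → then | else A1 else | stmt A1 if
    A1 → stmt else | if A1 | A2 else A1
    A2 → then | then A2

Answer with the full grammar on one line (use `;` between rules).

S → then | X1 Y1 | X2 Y2; A1 → X2 X1 | X3 A1 | A2 Y3; A2 → then | X4 A2; X1 → else; X2 → stmt; X3 → if; X4 → then; Y1 → A1 X1; Y2 → A1 X3; Y3 → X1 A1

Introduce a nonterminal for each terminal appearing in a rule of length ≥ 2: X1 → else, X2 → stmt, X3 → if, X4 → then.
Binarize each right-hand side of length ≥ 3 by chaining fresh nonterminals (Y1, Y2, …): affected rules were S → X1 A1 X1; S → X2 A1 X3; A1 → A2 X1 A1.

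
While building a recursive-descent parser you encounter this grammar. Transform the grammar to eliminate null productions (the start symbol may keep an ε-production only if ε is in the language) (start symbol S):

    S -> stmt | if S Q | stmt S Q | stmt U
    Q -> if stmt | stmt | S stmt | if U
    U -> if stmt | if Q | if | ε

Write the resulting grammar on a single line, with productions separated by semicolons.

The nullable symbols are {U}.
ε ∉ L(G), so no ε-production is kept.
For each production, add variants omitting each subset of nullable occurrences: Q → if U gives if U | if.

S -> stmt | if S Q | stmt S Q | stmt U; Q -> if stmt | stmt | S stmt | if U | if; U -> if stmt | if Q | if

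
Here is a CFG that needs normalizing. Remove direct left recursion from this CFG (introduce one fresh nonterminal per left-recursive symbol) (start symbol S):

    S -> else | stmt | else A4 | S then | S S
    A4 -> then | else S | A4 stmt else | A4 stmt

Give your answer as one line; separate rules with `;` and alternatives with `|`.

S -> else S' | stmt S' | else A4 S'; A4 -> then A4' | else S A4'; S' -> then S' | S S' | epsilon; A4' -> stmt else A4' | stmt A4' | epsilon

Directly left-recursive nonterminals: S, A4.
For S: α = {then, S}, β = {else, stmt, else A4}. Rewrite as S → β S' and S' → α S' | ε.
For A4: α = {stmt else, stmt}, β = {then, else S}. Rewrite as A4 → β A4' and A4' → α A4' | ε.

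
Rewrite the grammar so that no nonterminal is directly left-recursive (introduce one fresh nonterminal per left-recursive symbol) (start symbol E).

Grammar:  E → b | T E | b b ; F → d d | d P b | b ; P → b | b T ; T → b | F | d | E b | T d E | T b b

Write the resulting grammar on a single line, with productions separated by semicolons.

E → b | T E | b b; F → d d | d P b | b; P → b | b T; T → b T' | F T' | d T' | E b T'; T' → d E T' | b b T' | eps

T is directly left-recursive.
For T: α = {d E, b b}, β = {b, F, d, E b}. Rewrite as T → β T' and T' → α T' | ε.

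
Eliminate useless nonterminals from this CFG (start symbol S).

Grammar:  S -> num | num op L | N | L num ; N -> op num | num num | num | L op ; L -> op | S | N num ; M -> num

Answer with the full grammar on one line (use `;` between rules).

S -> num | num op L | N | L num; N -> op num | num num | num | L op; L -> op | S | N num

Generating nonterminals: {L, M, N, S}.
Reachable from S after that: {L, N, S}.
Removed useless symbols: {M} and every production mentioning them.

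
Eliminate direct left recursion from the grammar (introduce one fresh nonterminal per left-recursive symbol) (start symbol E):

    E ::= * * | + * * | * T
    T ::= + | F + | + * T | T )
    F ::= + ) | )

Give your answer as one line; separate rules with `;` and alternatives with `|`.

Left recursion appears on T.
For T: α = {)}, β = {+, F +, + * T}. Rewrite as T → β T' and T' → α T' | ε.

E ::= * * | + * * | * T; T ::= + T' | F + T' | + * T T'; F ::= + ) | ); T' ::= ) T' | epsilon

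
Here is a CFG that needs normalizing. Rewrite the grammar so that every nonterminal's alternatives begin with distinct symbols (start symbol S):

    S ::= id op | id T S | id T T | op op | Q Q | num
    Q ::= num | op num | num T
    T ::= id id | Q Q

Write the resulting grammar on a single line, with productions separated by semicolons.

S has alternatives sharing prefix 'id': factor to S → id S' with S' → op | T S | T T.
Q has alternatives sharing prefix 'num': factor to Q → num Q' with Q' → ε | T.
S' has alternatives sharing prefix 'T': factor to S' → T S'' with S'' → S | T.

S ::= op op | Q Q | num | id S'; Q ::= op num | num Q'; T ::= id id | Q Q; S' ::= op | T S''; Q' ::= ε | T; S'' ::= S | T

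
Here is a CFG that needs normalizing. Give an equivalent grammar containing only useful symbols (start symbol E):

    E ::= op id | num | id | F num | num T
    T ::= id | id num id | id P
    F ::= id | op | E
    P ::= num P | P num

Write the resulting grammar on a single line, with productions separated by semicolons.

Generating nonterminals: {E, F, T}.
Reachable from E after that: {E, F, T}.
Removed useless symbols: {P} and every production mentioning them.

E ::= op id | num | id | F num | num T; T ::= id | id num id; F ::= id | op | E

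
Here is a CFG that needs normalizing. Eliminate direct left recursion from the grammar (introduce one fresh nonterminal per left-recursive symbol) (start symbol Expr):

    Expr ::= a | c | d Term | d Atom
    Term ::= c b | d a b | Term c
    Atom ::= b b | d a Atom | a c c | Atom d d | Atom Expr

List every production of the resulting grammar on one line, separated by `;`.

Left recursion appears on Term, Atom.
For Term: α = {c}, β = {c b, d a b}. Rewrite as Term → β Term1 and Term1 → α Term1 | ε.
For Atom: α = {d d, Expr}, β = {b b, d a Atom, a c c}. Rewrite as Atom → β Atom1 and Atom1 → α Atom1 | ε.

Expr ::= a | c | d Term | d Atom; Term ::= c b Term1 | d a b Term1; Atom ::= b b Atom1 | d a Atom Atom1 | a c c Atom1; Term1 ::= c Term1 | ε; Atom1 ::= d d Atom1 | Expr Atom1 | ε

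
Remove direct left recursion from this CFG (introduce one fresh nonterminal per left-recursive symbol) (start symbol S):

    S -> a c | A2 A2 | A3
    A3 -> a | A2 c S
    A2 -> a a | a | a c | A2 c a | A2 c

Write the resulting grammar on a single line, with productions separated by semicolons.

S -> a c | A2 A2 | A3; A3 -> a | A2 c S; A2 -> a a A2' | a A2' | a c A2'; A2' -> c a A2' | c A2' | epsilon

A2 is directly left-recursive.
For A2: α = {c a, c}, β = {a a, a, a c}. Rewrite as A2 → β A2' and A2' → α A2' | ε.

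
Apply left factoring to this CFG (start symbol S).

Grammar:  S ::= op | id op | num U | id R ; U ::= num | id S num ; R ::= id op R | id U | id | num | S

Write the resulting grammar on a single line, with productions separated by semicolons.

S ::= op | num U | id S'; U ::= num | id S num; R ::= num | S | id R'; S' ::= op | R; R' ::= op R | U | ε

S has alternatives sharing prefix 'id': factor to S → id S' with S' → op | R.
R has alternatives sharing prefix 'id': factor to R → id R' with R' → op R | U | ε.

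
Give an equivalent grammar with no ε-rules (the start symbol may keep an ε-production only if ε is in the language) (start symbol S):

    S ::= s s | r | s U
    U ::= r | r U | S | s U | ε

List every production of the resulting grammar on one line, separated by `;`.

S ::= s s | r | s U | s; U ::= r | r U | S | s U | s

The nullable symbols are {U}.
ε ∉ L(G), so no ε-production is kept.
Add the nullable-subset variants: S → s U gives s U | s. U → s U gives s U | s.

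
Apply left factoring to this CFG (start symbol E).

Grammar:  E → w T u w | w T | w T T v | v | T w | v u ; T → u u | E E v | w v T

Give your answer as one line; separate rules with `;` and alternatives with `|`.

E has alternatives sharing prefix 'w T': factor to E → w T E' with E' → u w | ε | T v.
E has alternatives sharing prefix 'v': factor to E → v E'' with E'' → ε | u.

E → T w | w T E' | v E''; T → u u | E E v | w v T; E' → u w | ε | T v; E'' → ε | u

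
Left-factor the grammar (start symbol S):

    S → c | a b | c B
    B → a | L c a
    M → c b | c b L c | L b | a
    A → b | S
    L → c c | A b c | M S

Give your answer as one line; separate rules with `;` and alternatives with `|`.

S has alternatives sharing prefix 'c': factor to S → c S' with S' → ε | B.
M has alternatives sharing prefix 'c b': factor to M → c b M' with M' → ε | L c.

S → a b | c S'; B → a | L c a; M → L b | a | c b M'; A → b | S; L → c c | A b c | M S; S' → ε | B; M' → ε | L c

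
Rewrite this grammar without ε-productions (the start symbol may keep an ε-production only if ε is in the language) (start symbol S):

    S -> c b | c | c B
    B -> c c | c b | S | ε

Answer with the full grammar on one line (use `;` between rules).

S -> c b | c | c B; B -> c c | c b | S

Nullable nonterminals: {B}.
ε ∉ L(G), so no ε-production is kept.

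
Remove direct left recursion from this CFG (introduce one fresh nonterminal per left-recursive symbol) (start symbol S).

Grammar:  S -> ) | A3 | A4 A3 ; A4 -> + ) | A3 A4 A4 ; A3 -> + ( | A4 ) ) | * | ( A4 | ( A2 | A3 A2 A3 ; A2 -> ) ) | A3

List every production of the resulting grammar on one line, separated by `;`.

S -> ) | A3 | A4 A3; A4 -> + ) | A3 A4 A4; A3 -> + ( A3' | A4 ) ) A3' | * A3' | ( A4 A3' | ( A2 A3'; A2 -> ) ) | A3; A3' -> A2 A3 A3' | ε

Left recursion appears on A3.
For A3: α = {A2 A3}, β = {+ (, A4 ) ), *, ( A4, ( A2}. Rewrite as A3 → β A3' and A3' → α A3' | ε.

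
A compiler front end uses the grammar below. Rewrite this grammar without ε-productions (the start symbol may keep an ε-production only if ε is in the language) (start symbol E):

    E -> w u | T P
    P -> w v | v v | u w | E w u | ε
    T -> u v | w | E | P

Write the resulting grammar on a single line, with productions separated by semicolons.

E -> w u | T P | T | P | ε; P -> w v | v v | u w | E w u | w u; T -> u v | w | E | P

Nullable nonterminals: {E, P, T}.
ε ∈ L(G) since E is nullable, so keep E → ε.
For each production, add variants omitting each subset of nullable occurrences: E → T P gives T P | T | P. P → E w u gives E w u | w u.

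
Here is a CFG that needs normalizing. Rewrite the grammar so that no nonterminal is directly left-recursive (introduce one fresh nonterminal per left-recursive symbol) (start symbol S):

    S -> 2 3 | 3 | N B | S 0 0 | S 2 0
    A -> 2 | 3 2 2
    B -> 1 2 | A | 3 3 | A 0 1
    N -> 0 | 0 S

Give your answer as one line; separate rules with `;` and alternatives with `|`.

Left recursion appears on S.
For S: α = {0 0, 2 0}, β = {2 3, 3, N B}. Rewrite as S → β S' and S' → α S' | ε.

S -> 2 3 S' | 3 S' | N B S'; A -> 2 | 3 2 2; B -> 1 2 | A | 3 3 | A 0 1; N -> 0 | 0 S; S' -> 0 0 S' | 2 0 S' | ε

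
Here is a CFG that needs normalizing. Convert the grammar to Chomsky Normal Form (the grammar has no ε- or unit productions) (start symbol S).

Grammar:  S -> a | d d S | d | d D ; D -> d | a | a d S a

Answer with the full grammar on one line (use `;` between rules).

S -> a | X1 Y1 | d | X1 D; D -> d | a | X2 Y2; X1 -> d; X2 -> a; Y1 -> X1 S; Y2 -> X1 Y3; Y3 -> S X2

Introduce a nonterminal for each terminal appearing in a rule of length ≥ 2: X1 → d, X2 → a.
Binarize each right-hand side of length ≥ 3 by chaining fresh nonterminals (Y1, Y2, …): affected rules were S → X1 X1 S; D → X2 X1 S X2.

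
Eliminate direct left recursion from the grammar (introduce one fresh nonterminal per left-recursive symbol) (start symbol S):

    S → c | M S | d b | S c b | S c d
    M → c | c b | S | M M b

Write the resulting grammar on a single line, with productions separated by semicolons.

S → c S' | M S S' | d b S'; M → c M' | c b M' | S M'; S' → c b S' | c d S' | ε; M' → M b M' | ε

S, M are directly left-recursive.
For S: α = {c b, c d}, β = {c, M S, d b}. Rewrite as S → β S' and S' → α S' | ε.
For M: α = {M b}, β = {c, c b, S}. Rewrite as M → β M' and M' → α M' | ε.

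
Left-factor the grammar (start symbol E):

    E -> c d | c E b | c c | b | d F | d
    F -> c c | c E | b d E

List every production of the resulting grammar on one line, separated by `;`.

E has alternatives sharing prefix 'c': factor to E → c E' with E' → d | E b | c.
E has alternatives sharing prefix 'd': factor to E → d E'' with E'' → F | ε.
F has alternatives sharing prefix 'c': factor to F → c F' with F' → c | E.

E -> b | c E' | d E''; F -> b d E | c F'; E' -> d | E b | c; E'' -> F | ε; F' -> c | E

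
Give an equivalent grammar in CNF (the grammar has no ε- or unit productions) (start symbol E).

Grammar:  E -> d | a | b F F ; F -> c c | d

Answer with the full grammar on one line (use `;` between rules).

Introduce a nonterminal for each terminal appearing in a rule of length ≥ 2: X1 → b, X2 → c.
Binarize each right-hand side of length ≥ 3 by chaining fresh nonterminals (Y1, Y2, …): affected rules were E → X1 F F.

E -> d | a | X1 Y1; F -> X2 X2 | d; X1 -> b; X2 -> c; Y1 -> F F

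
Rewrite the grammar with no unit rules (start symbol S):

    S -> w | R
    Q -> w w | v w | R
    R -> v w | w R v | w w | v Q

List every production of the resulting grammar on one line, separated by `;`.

Unit pairs: Q ⇒* {R}; S ⇒* {R}.
For each unit pair (A, B), copy every non-unit production of B to A, then drop all unit productions.

S -> w | v w | w R v | w w | v Q; Q -> v w | w R v | w w | v Q; R -> v w | w R v | w w | v Q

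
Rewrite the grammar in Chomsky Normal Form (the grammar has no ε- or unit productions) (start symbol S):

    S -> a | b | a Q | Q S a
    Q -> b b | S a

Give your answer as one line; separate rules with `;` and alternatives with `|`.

S -> a | b | X1 Q | Q Y1; Q -> X2 X2 | S X1; X1 -> a; X2 -> b; Y1 -> S X1

Introduce a nonterminal for each terminal appearing in a rule of length ≥ 2: X1 → a, X2 → b.
Binarize each right-hand side of length ≥ 3 by chaining fresh nonterminals (Y1, Y2, …): affected rules were S → Q S X1.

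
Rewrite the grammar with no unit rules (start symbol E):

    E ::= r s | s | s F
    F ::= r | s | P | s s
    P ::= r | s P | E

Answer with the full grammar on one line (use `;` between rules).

E ::= r s | s | s F; F ::= r s | s | s F | r | s s | s P; P ::= r s | s | s F | r | s P

Unit pairs: F ⇒* {E, P}; P ⇒* {E}.
Replace each nonterminal's rules with the union of the non-unit rules of every nonterminal it unit-derives.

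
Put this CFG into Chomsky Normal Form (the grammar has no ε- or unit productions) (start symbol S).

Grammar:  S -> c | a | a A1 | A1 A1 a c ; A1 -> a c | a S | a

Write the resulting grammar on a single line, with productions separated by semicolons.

Introduce a nonterminal for each terminal appearing in a rule of length ≥ 2: X1 → a, X2 → c.
Binarize each right-hand side of length ≥ 3 by chaining fresh nonterminals (Y1, Y2, …): affected rules were S → A1 A1 X1 X2.

S -> c | a | X1 A1 | A1 Y1; A1 -> X1 X2 | X1 S | a; X1 -> a; X2 -> c; Y1 -> A1 Y2; Y2 -> X1 X2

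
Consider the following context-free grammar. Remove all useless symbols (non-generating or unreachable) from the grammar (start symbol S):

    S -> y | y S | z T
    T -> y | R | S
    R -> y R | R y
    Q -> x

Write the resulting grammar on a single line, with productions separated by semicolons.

Generating nonterminals: {Q, S, T}.
Reachable from S after that: {S, T}.
Removed useless symbols: {Q, R} and every production mentioning them.

S -> y | y S | z T; T -> y | S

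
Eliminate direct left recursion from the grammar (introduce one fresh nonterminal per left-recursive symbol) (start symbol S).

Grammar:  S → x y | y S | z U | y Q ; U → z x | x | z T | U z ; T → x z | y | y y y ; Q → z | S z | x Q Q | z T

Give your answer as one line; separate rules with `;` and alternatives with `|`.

S → x y | y S | z U | y Q; U → z x U' | x U' | z T U'; T → x z | y | y y y; Q → z | S z | x Q Q | z T; U' → z U' | ε

Directly left-recursive nonterminal: U.
For U: α = {z}, β = {z x, x, z T}. Rewrite as U → β U' and U' → α U' | ε.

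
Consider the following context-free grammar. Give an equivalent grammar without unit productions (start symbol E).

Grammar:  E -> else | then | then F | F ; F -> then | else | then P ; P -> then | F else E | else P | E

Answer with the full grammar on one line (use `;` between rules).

E -> else | then | then F | then P; F -> then | else | then P; P -> else | then | then F | F else E | else P | then P

Unit pairs: E ⇒* {F}; P ⇒* {E, F}.
Replace each nonterminal's rules with the union of the non-unit rules of every nonterminal it unit-derives.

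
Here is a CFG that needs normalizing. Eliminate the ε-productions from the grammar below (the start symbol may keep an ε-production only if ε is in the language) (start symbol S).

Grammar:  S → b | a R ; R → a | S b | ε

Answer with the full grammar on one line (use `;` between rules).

S → b | a R | a; R → a | S b

Nullable set = {R}.
ε ∉ L(G), so no ε-production is kept.
Expand every rule over subsets of its nullable positions: S → a R gives a R | a.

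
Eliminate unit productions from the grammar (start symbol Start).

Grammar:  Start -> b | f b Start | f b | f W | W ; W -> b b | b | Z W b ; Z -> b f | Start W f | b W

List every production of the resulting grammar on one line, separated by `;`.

Unit pairs: Start ⇒* {W}.
For every A with A ⇒* B via unit rules, add B's non-unit alternatives to A; then delete every rule of the form X → Y.

Start -> b | f b Start | f b | f W | b b | Z W b; W -> b b | b | Z W b; Z -> b f | Start W f | b W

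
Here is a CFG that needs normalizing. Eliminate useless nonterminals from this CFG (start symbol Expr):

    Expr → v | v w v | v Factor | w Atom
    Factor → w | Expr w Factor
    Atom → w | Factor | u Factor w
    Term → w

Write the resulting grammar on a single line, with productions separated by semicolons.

Expr → v | v w v | v Factor | w Atom; Factor → w | Expr w Factor; Atom → w | Factor | u Factor w

Generating nonterminals: {Atom, Expr, Factor, Term}.
Reachable from Expr after that: {Atom, Expr, Factor}.
Removed useless symbols: {Term} and every production mentioning them.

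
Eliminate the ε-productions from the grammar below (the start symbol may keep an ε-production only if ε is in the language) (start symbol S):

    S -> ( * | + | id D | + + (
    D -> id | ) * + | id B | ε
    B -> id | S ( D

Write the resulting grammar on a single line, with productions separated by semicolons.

S -> ( * | + | id D | id | + + (; D -> id | ) * + | id B; B -> id | S ( D | S (

The nullable symbols are {D}.
ε ∉ L(G), so no ε-production is kept.
For each production, add variants omitting each subset of nullable occurrences: S → id D gives id D | id. B → S ( D gives S ( D | S (.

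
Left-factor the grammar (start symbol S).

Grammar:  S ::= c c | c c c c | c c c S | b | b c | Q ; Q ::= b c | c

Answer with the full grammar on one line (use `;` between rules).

S ::= Q | c c S' | b S''; Q ::= b c | c; S' ::= ε | c S'''; S'' ::= ε | c; S''' ::= c | S

S has alternatives sharing prefix 'c c': factor to S → c c S' with S' → ε | c c | c S.
S has alternatives sharing prefix 'b': factor to S → b S'' with S'' → ε | c.
S' has alternatives sharing prefix 'c': factor to S' → c S''' with S''' → c | S.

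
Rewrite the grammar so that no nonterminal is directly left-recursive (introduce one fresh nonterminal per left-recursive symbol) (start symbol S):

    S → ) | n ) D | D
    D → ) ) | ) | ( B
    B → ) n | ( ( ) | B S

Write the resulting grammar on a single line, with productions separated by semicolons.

S → ) | n ) D | D; D → ) ) | ) | ( B; B → ) n B' | ( ( ) B'; B' → S B' | eps

Left recursion appears on B.
For B: α = {S}, β = {) n, ( ( )}. Rewrite as B → β B' and B' → α B' | ε.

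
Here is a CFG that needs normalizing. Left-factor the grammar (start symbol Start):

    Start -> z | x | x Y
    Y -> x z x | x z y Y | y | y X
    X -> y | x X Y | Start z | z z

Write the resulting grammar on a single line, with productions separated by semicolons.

Start has alternatives sharing prefix 'x': factor to Start → x Start1 with Start1 → ε | Y.
Y has alternatives sharing prefix 'x z': factor to Y → x z Y1 with Y1 → x | y Y.
Y has alternatives sharing prefix 'y': factor to Y → y Y2 with Y2 → ε | X.

Start -> z | x Start1; Y -> x z Y1 | y Y2; X -> y | x X Y | Start z | z z; Start1 -> epsilon | Y; Y1 -> x | y Y; Y2 -> epsilon | X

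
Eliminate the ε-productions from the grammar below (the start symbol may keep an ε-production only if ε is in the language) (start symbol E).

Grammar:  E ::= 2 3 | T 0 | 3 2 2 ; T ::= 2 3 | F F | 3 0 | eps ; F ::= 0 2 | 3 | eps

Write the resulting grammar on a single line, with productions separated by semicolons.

Nullable nonterminals: {F, T}.
ε ∉ L(G), so no ε-production is kept.
Expand every rule over subsets of its nullable positions: E → T 0 gives T 0 | 0. T → F F gives F F | F.

E ::= 2 3 | T 0 | 0 | 3 2 2; T ::= 2 3 | F F | F | 3 0; F ::= 0 2 | 3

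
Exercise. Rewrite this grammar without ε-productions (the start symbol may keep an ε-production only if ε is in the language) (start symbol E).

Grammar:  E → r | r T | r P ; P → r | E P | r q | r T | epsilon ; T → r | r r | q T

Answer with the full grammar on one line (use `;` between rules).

E → r | r T | r P; P → r | E P | E | r q | r T; T → r | r r | q T

Nullable set = {P}.
ε ∉ L(G), so no ε-production is kept.
Add the nullable-subset variants: P → E P gives E P | E.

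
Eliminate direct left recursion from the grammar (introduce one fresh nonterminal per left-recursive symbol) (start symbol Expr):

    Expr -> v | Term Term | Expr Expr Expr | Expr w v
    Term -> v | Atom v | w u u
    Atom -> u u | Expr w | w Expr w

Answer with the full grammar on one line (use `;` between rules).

Left recursion appears on Expr.
For Expr: α = {Expr Expr, w v}, β = {v, Term Term}. Rewrite as Expr → β Expr1 and Expr1 → α Expr1 | ε.

Expr -> v Expr1 | Term Term Expr1; Term -> v | Atom v | w u u; Atom -> u u | Expr w | w Expr w; Expr1 -> Expr Expr Expr1 | w v Expr1 | ε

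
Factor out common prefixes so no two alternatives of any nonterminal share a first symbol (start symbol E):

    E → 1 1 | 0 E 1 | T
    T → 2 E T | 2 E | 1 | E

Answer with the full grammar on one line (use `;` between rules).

T has alternatives sharing prefix '2 E': factor to T → 2 E T' with T' → T | ε.

E → 1 1 | 0 E 1 | T; T → 1 | E | 2 E T'; T' → T | epsilon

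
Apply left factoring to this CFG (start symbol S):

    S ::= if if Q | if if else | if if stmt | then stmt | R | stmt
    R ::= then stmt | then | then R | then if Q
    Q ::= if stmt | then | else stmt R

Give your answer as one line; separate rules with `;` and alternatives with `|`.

S has alternatives sharing prefix 'if if': factor to S → if if S' with S' → Q | else | stmt.
R has alternatives sharing prefix 'then': factor to R → then R' with R' → stmt | ε | R | if Q.

S ::= then stmt | R | stmt | if if S'; R ::= then R'; Q ::= if stmt | then | else stmt R; S' ::= Q | else | stmt; R' ::= stmt | ε | R | if Q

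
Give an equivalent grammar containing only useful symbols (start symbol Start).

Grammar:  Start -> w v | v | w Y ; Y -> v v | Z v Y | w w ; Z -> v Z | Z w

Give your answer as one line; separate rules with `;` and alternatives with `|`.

Start -> w v | v | w Y; Y -> v v | w w

Generating nonterminals: {Start, Y}.
Reachable from Start after that: {Start, Y}.
Removed useless symbols: {Z} and every production mentioning them.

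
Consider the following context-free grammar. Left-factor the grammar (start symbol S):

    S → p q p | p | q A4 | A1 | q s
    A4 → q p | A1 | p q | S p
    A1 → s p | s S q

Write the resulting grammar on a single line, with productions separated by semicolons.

S has alternatives sharing prefix 'p': factor to S → p S' with S' → q p | ε.
S has alternatives sharing prefix 'q': factor to S → q S'' with S'' → A4 | s.
A1 has alternatives sharing prefix 's': factor to A1 → s A1' with A1' → p | S q.

S → A1 | p S' | q S''; A4 → q p | A1 | p q | S p; A1 → s A1'; S' → q p | ε; S'' → A4 | s; A1' → p | S q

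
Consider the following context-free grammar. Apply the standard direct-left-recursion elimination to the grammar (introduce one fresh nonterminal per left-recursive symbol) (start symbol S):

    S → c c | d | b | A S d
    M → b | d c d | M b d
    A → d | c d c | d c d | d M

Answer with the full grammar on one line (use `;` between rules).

S → c c | d | b | A S d; M → b M' | d c d M'; A → d | c d c | d c d | d M; M' → b d M' | eps

Directly left-recursive nonterminal: M.
For M: α = {b d}, β = {b, d c d}. Rewrite as M → β M' and M' → α M' | ε.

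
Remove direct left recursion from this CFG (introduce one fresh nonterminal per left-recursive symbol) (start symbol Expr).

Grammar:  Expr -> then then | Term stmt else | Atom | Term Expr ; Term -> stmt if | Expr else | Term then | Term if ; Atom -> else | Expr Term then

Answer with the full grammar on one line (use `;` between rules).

Expr -> then then | Term stmt else | Atom | Term Expr; Term -> stmt if Term1 | Expr else Term1; Atom -> else | Expr Term then; Term1 -> then Term1 | if Term1 | ε

Term is directly left-recursive.
For Term: α = {then, if}, β = {stmt if, Expr else}. Rewrite as Term → β Term1 and Term1 → α Term1 | ε.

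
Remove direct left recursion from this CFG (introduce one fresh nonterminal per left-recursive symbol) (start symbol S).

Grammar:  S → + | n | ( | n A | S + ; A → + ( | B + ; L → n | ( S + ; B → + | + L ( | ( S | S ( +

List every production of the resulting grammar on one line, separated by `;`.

S → + S' | n S' | ( S' | n A S'; A → + ( | B +; L → n | ( S +; B → + | + L ( | ( S | S ( +; S' → + S' | ε

Directly left-recursive nonterminal: S.
For S: α = {+}, β = {+, n, (, n A}. Rewrite as S → β S' and S' → α S' | ε.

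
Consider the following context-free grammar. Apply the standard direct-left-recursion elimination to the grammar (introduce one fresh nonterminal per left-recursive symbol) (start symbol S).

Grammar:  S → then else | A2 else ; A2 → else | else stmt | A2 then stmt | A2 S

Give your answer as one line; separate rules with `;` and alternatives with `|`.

S → then else | A2 else; A2 → else A2' | else stmt A2'; A2' → then stmt A2' | S A2' | ε

A2 is directly left-recursive.
For A2: α = {then stmt, S}, β = {else, else stmt}. Rewrite as A2 → β A2' and A2' → α A2' | ε.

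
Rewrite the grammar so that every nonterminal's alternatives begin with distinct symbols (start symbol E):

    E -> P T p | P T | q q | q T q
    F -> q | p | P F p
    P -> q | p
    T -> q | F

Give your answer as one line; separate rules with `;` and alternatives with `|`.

E has alternatives sharing prefix 'P T': factor to E → P T E' with E' → p | ε.
E has alternatives sharing prefix 'q': factor to E → q E'' with E'' → q | T q.

E -> P T E' | q E''; F -> q | p | P F p; P -> q | p; T -> q | F; E' -> p | ε; E'' -> q | T q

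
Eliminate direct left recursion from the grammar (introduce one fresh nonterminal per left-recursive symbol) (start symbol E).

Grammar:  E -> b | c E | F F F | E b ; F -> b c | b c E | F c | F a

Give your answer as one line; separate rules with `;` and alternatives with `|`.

Directly left-recursive nonterminals: E, F.
For E: α = {b}, β = {b, c E, F F F}. Rewrite as E → β E' and E' → α E' | ε.
For F: α = {c, a}, β = {b c, b c E}. Rewrite as F → β F' and F' → α F' | ε.

E -> b E' | c E E' | F F F E'; F -> b c F' | b c E F'; E' -> b E' | ε; F' -> c F' | a F' | ε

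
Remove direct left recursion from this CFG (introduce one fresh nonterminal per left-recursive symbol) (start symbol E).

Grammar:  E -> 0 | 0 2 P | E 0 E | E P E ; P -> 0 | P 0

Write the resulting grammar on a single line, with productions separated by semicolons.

E -> 0 E' | 0 2 P E'; P -> 0 P'; E' -> 0 E E' | P E E' | epsilon; P' -> 0 P' | epsilon

E, P are directly left-recursive.
For E: α = {0 E, P E}, β = {0, 0 2 P}. Rewrite as E → β E' and E' → α E' | ε.
For P: α = {0}, β = {0}. Rewrite as P → β P' and P' → α P' | ε.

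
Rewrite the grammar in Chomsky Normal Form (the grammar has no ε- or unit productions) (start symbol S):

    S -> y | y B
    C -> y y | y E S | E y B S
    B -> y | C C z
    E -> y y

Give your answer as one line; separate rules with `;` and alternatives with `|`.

Introduce a nonterminal for each terminal appearing in a rule of length ≥ 2: X1 → y, X2 → z.
Binarize each right-hand side of length ≥ 3 by chaining fresh nonterminals (Y1, Y2, …): affected rules were C → X1 E S; C → E X1 B S; B → C C X2.

S -> y | X1 B; C -> X1 X1 | X1 Y1 | E Y2; B -> y | C Y4; E -> X1 X1; X1 -> y; X2 -> z; Y1 -> E S; Y2 -> X1 Y3; Y3 -> B S; Y4 -> C X2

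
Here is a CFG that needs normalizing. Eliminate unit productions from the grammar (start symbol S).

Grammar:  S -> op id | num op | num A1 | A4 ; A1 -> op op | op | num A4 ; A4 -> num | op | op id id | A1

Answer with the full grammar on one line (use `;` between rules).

S -> num | op | op id id | op op | num A4 | op id | num op | num A1; A1 -> op op | op | num A4; A4 -> num | op | op id id | op op | num A4

Unit pairs: A4 ⇒* {A1}; S ⇒* {A1, A4}.
For each unit pair (A, B), copy every non-unit production of B to A, then drop all unit productions.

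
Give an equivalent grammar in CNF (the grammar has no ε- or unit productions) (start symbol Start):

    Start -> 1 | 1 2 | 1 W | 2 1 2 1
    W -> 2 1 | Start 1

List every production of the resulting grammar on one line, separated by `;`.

Introduce a nonterminal for each terminal appearing in a rule of length ≥ 2: X1 → 1, X2 → 2.
Binarize each right-hand side of length ≥ 3 by chaining fresh nonterminals (Y1, Y2, …): affected rules were Start → X2 X1 X2 X1.

Start -> 1 | X1 X2 | X1 W | X2 Y1; W -> X2 X1 | Start X1; X1 -> 1; X2 -> 2; Y1 -> X1 Y2; Y2 -> X2 X1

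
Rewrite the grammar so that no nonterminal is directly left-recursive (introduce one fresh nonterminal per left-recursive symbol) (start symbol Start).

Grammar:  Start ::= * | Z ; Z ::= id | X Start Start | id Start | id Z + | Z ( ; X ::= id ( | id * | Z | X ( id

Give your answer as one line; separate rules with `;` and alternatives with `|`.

Directly left-recursive nonterminals: Z, X.
For Z: α = {(}, β = {id, X Start Start, id Start, id Z +}. Rewrite as Z → β Z1 and Z1 → α Z1 | ε.
For X: α = {( id}, β = {id (, id *, Z}. Rewrite as X → β X1 and X1 → α X1 | ε.

Start ::= * | Z; Z ::= id Z1 | X Start Start Z1 | id Start Z1 | id Z + Z1; X ::= id ( X1 | id * X1 | Z X1; Z1 ::= ( Z1 | ε; X1 ::= ( id X1 | ε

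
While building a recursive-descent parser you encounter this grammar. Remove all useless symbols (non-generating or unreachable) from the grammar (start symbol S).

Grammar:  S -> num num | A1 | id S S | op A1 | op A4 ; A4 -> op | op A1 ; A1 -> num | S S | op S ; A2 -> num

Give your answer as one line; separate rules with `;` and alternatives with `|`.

S -> num num | A1 | id S S | op A1 | op A4; A4 -> op | op A1; A1 -> num | S S | op S

Generating nonterminals: {A1, A2, A4, S}.
Reachable from S after that: {A1, A4, S}.
Removed useless symbols: {A2} and every production mentioning them.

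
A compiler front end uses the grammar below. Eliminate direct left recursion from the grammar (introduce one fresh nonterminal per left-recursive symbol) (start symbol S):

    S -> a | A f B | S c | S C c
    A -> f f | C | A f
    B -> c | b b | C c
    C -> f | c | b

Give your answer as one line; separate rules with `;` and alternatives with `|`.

Directly left-recursive nonterminals: S, A.
For S: α = {c, C c}, β = {a, A f B}. Rewrite as S → β S' and S' → α S' | ε.
For A: α = {f}, β = {f f, C}. Rewrite as A → β A' and A' → α A' | ε.

S -> a S' | A f B S'; A -> f f A' | C A'; B -> c | b b | C c; C -> f | c | b; S' -> c S' | C c S' | eps; A' -> f A' | eps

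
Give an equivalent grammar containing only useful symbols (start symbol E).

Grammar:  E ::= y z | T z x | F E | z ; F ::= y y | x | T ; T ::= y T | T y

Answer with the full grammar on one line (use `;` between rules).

Generating nonterminals: {E, F}.
Reachable from E after that: {E, F}.
Removed useless symbols: {T} and every production mentioning them.

E ::= y z | F E | z; F ::= y y | x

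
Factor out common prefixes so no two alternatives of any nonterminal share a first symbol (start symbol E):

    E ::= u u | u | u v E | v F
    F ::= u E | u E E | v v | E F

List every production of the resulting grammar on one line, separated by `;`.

E has alternatives sharing prefix 'u': factor to E → u E' with E' → u | ε | v E.
F has alternatives sharing prefix 'u E': factor to F → u E F' with F' → ε | E.

E ::= v F | u E'; F ::= v v | E F | u E F'; E' ::= u | ε | v E; F' ::= ε | E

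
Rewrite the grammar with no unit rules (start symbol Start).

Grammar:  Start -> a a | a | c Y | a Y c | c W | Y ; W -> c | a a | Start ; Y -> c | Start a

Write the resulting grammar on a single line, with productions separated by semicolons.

Start -> a a | a | c Y | a Y c | c W | c | Start a; W -> a a | a | c Y | a Y c | c W | c | Start a; Y -> c | Start a

Unit pairs: Start ⇒* {Y}; W ⇒* {Start, Y}.
Replace each nonterminal's rules with the union of the non-unit rules of every nonterminal it unit-derives.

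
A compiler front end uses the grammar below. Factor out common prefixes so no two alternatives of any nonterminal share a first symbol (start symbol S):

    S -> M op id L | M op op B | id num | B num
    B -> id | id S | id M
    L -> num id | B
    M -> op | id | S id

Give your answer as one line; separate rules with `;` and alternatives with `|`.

S has alternatives sharing prefix 'M op': factor to S → M op S' with S' → id L | op B.
B has alternatives sharing prefix 'id': factor to B → id B' with B' → ε | S | M.

S -> id num | B num | M op S'; B -> id B'; L -> num id | B; M -> op | id | S id; S' -> id L | op B; B' -> ε | S | M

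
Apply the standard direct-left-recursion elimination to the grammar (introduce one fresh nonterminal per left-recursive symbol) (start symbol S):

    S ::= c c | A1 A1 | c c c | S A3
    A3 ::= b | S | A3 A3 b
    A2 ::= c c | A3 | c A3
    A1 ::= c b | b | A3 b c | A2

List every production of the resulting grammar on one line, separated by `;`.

S ::= c c S' | A1 A1 S' | c c c S'; A3 ::= b A3' | S A3'; A2 ::= c c | A3 | c A3; A1 ::= c b | b | A3 b c | A2; S' ::= A3 S' | ε; A3' ::= A3 b A3' | ε

S, A3 are directly left-recursive.
For S: α = {A3}, β = {c c, A1 A1, c c c}. Rewrite as S → β S' and S' → α S' | ε.
For A3: α = {A3 b}, β = {b, S}. Rewrite as A3 → β A3' and A3' → α A3' | ε.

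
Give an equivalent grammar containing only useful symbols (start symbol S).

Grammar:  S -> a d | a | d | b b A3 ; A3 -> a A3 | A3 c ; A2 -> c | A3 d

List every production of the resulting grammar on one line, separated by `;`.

S -> a d | a | d

Generating nonterminals: {A2, S}.
Reachable from S after that: {S}.
Removed useless symbols: {A2, A3} and every production mentioning them.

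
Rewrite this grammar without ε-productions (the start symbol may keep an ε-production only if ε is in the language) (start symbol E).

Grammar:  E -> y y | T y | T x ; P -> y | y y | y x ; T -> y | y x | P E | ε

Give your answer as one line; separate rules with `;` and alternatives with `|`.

E -> y y | T y | y | T x | x; P -> y | y y | y x; T -> y | y x | P E

The nullable symbols are {T}.
ε ∉ L(G), so no ε-production is kept.
Add the nullable-subset variants: E → T y gives T y | y. E → T x gives T x | x.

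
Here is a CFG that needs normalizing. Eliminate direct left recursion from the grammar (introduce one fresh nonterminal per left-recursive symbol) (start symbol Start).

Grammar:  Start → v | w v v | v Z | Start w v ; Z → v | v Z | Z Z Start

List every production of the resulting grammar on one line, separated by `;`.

Start → v Start1 | w v v Start1 | v Z Start1; Z → v Z1 | v Z Z1; Start1 → w v Start1 | ε; Z1 → Z Start Z1 | ε

Start, Z are directly left-recursive.
For Start: α = {w v}, β = {v, w v v, v Z}. Rewrite as Start → β Start1 and Start1 → α Start1 | ε.
For Z: α = {Z Start}, β = {v, v Z}. Rewrite as Z → β Z1 and Z1 → α Z1 | ε.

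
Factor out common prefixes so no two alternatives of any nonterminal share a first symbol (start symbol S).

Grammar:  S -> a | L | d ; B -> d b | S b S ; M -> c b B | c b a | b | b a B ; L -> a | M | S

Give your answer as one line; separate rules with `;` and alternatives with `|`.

S -> a | L | d; B -> d b | S b S; M -> c b M' | b M''; L -> a | M | S; M' -> B | a; M'' -> eps | a B

M has alternatives sharing prefix 'c b': factor to M → c b M' with M' → B | a.
M has alternatives sharing prefix 'b': factor to M → b M'' with M'' → ε | a B.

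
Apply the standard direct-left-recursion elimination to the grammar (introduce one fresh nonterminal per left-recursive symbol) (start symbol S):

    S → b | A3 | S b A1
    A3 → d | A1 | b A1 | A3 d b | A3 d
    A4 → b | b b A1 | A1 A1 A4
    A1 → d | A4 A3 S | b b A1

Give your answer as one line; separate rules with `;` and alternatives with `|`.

S → b S' | A3 S'; A3 → d A3' | A1 A3' | b A1 A3'; A4 → b | b b A1 | A1 A1 A4; A1 → d | A4 A3 S | b b A1; S' → b A1 S' | epsilon; A3' → d b A3' | d A3' | epsilon

S, A3 are directly left-recursive.
For S: α = {b A1}, β = {b, A3}. Rewrite as S → β S' and S' → α S' | ε.
For A3: α = {d b, d}, β = {d, A1, b A1}. Rewrite as A3 → β A3' and A3' → α A3' | ε.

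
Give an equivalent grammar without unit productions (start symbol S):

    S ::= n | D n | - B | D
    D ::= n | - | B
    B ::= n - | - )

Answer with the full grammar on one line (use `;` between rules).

S ::= n - | - ) | n | - | D n | - B; D ::= n - | - ) | n | -; B ::= n - | - )

Unit pairs: D ⇒* {B}; S ⇒* {B, D}.
For every A with A ⇒* B via unit rules, add B's non-unit alternatives to A; then delete every rule of the form X → Y.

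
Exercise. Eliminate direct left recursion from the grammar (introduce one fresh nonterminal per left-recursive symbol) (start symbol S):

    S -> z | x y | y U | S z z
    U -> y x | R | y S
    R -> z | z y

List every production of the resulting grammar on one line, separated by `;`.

S -> z S' | x y S' | y U S'; U -> y x | R | y S; R -> z | z y; S' -> z z S' | eps

S is directly left-recursive.
For S: α = {z z}, β = {z, x y, y U}. Rewrite as S → β S' and S' → α S' | ε.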